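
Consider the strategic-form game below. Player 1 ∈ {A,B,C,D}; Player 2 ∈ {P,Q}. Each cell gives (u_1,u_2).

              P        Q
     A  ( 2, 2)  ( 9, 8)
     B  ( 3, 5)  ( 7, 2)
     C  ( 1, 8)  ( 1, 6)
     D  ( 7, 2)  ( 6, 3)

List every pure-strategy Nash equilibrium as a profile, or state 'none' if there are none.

PSNE = {(A,Q)}

(A,P): not NE [P1→D gives 7>2; P2→Q gives 8>2]
(A,Q): NE
(B,P): not NE [P1→D gives 7>3]
(B,Q): not NE [P1→A gives 9>7; P2→P gives 5>2]
(C,P): not NE [P1→D gives 7>1]
(C,Q): not NE [P1→A gives 9>1; P2→P gives 8>6]
(D,P): not NE [P2→Q gives 3>2]
(D,Q): not NE [P1→A gives 9>6]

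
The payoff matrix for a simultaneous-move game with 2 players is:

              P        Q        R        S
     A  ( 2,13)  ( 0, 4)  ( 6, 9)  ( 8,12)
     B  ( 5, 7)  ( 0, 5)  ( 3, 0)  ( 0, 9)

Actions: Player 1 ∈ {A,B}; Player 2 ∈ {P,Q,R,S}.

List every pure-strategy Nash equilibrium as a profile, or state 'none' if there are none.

(A,P): not NE [P1→B gives 5>2]
(A,Q): not NE [P2→P gives 13>4]
(A,R): not NE [P2→P gives 13>9]
(A,S): not NE [P2→P gives 13>12]
(B,P): not NE [P2→S gives 9>7]
(B,Q): not NE [P2→S gives 9>5]
(B,R): not NE [P1→A gives 6>3; P2→S gives 9>0]
(B,S): not NE [P1→A gives 8>0]

Equilibria: none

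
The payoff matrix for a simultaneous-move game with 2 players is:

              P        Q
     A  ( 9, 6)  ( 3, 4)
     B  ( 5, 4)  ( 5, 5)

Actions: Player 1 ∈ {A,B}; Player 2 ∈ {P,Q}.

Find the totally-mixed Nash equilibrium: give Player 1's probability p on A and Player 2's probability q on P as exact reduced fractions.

P1 mixes 1/3 on A; P2 mixes 1/3 on P

P1 indiff ⇒ q·9+(1-q)·3 = q·5+(1-q)·5 ⇒ q(4) = (1-q)(2) ⇒ q = 1/3
P2 indiff ⇒ p·6+(1-p)·4 = p·4+(1-p)·5 ⇒ p(2) = (1-p)(1) ⇒ p = 1/3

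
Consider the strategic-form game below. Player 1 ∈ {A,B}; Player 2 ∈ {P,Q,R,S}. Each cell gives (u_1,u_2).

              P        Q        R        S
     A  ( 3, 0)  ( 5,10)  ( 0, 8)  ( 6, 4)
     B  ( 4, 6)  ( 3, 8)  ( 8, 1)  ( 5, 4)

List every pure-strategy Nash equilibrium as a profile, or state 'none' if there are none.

(A,P): not NE [P1→B gives 4>3; P2→Q gives 10>0]
(A,Q): NE
(A,R): not NE [P1→B gives 8>0; P2→Q gives 10>8]
(A,S): not NE [P2→Q gives 10>4]
(B,P): not NE [P2→Q gives 8>6]
(B,Q): not NE [P1→A gives 5>3]
(B,R): not NE [P2→Q gives 8>1]
(B,S): not NE [P1→A gives 6>5; P2→Q gives 8>4]

PSNE = {(A,Q)}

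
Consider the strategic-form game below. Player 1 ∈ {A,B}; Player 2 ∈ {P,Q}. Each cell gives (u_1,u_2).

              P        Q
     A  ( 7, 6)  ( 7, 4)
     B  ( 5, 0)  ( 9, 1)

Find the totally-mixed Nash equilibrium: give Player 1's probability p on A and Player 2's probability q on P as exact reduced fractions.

p=1/3, q=1/2

P1 indiff ⇒ q·7+(1-q)·7 = q·5+(1-q)·9 ⇒ q(2) = (1-q)(2) ⇒ q = 1/2
P2 indiff ⇒ p·6+(1-p)·0 = p·4+(1-p)·1 ⇒ p(2) = (1-p)(1) ⇒ p = 1/3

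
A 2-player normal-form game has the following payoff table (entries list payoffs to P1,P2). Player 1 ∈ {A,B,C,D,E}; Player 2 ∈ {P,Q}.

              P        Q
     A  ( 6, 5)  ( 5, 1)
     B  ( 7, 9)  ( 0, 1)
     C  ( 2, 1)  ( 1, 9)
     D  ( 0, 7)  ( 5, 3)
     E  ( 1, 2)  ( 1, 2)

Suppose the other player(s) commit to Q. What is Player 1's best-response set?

u_1(A vs Q) = 5
u_1(B vs Q) = 0
u_1(C vs Q) = 1
u_1(D vs Q) = 5
u_1(E vs Q) = 1
max payoff 5 at {A,D}

argmax u_1 = {A,D}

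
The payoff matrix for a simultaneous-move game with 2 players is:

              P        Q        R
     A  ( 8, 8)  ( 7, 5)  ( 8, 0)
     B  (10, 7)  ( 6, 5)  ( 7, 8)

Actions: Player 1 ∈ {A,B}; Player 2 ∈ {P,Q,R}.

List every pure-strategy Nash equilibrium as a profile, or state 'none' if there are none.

(A,P): not NE [P1→B gives 10>8]
(A,Q): not NE [P2→P gives 8>5]
(A,R): not NE [P2→P gives 8>0]
(B,P): not NE [P2→R gives 8>7]
(B,Q): not NE [P1→A gives 7>6; P2→R gives 8>5]
(B,R): not NE [P1→A gives 8>7]

Equilibria: none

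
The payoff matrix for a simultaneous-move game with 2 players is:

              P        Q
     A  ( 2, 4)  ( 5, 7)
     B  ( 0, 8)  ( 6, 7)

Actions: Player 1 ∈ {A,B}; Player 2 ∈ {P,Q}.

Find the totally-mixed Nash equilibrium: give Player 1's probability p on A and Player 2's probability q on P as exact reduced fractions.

P1 indiff ⇒ q·2+(1-q)·5 = q·0+(1-q)·6 ⇒ q(2) = (1-q)(1) ⇒ q = 1/3
P2 indiff ⇒ p·4+(1-p)·8 = p·7+(1-p)·7 ⇒ p(-3) = (1-p)(-1) ⇒ p = 1/4

p=1/4, q=1/3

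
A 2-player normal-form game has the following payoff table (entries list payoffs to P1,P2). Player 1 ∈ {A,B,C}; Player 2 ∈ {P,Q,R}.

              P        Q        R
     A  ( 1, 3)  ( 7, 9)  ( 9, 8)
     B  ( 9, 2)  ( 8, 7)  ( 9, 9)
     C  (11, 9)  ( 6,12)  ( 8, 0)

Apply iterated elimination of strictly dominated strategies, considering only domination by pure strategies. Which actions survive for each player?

P2 drop P (Q beats it: A:9>3 B:7>2 C:12>9)
P1 drop C (A beats it: Q:7>6 R:9>8)
P1→{A,B} P2→{Q,R}

Survivors P1:{A,B} P2:{Q,R}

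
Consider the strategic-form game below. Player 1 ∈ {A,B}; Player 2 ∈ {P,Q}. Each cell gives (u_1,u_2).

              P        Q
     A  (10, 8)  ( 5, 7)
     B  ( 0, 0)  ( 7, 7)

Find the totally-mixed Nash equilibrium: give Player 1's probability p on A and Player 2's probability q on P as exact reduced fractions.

(p,q) = (7/8, 1/6)

P1 indiff ⇒ q·10+(1-q)·5 = q·0+(1-q)·7 ⇒ q(10) = (1-q)(2) ⇒ q = 1/6
P2 indiff ⇒ p·8+(1-p)·0 = p·7+(1-p)·7 ⇒ p(1) = (1-p)(7) ⇒ p = 7/8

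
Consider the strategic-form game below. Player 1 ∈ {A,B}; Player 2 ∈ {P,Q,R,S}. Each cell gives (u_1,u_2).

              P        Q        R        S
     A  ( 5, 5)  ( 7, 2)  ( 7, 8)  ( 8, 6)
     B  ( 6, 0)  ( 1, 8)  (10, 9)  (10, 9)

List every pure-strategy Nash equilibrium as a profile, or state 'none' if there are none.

(A,P): not NE [P1→B gives 6>5; P2→R gives 8>5]
(A,Q): not NE [P2→R gives 8>2]
(A,R): not NE [P1→B gives 10>7]
(A,S): not NE [P1→B gives 10>8; P2→R gives 8>6]
(B,P): not NE [P2→S gives 9>0]
(B,Q): not NE [P1→A gives 7>1; P2→S gives 9>8]
(B,R): NE
(B,S): NE

Nash profiles: (B,R), (B,S)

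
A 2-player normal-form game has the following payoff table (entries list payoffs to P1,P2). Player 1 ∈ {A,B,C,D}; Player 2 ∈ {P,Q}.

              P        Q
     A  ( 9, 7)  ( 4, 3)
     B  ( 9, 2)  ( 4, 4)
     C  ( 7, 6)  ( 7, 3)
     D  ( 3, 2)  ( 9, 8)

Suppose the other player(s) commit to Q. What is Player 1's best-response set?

BR_1 = {D}

u_1(A vs Q) = 4
u_1(B vs Q) = 4
u_1(C vs Q) = 7
u_1(D vs Q) = 9
max payoff 9 at {D}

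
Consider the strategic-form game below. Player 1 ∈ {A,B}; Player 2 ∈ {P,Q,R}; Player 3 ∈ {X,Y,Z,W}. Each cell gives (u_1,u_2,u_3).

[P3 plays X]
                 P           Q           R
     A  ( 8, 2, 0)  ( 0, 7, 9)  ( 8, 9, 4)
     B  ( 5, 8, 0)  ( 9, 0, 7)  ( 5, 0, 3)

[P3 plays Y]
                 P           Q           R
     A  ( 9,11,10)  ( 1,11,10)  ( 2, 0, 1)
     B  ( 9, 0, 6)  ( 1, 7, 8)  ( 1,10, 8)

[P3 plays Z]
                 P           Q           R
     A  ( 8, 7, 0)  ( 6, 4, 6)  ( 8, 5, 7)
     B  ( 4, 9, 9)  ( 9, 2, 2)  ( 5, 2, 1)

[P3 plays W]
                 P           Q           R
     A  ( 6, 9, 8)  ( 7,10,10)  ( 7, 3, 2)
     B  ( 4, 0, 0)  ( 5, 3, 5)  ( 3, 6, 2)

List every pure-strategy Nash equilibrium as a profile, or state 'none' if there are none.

(A,P,X): not NE [P2→R gives 9>2; P3→Y gives 10>0]
(A,P,Y): NE
(A,P,Z): not NE [P3→Y gives 10>0]
(A,P,W): not NE [P2→Q gives 10>9; P3→Y gives 10>8]
(A,Q,X): not NE [P1→B gives 9>0; P2→R gives 9>7; P3→W gives 10>9]
(A,Q,Y): NE
(A,Q,Z): not NE [P1→B gives 9>6; P2→P gives 7>4; P3→W gives 10>6]
(A,Q,W): NE
(A,R,X): not NE [P3→Z gives 7>4]
(A,R,Y): not NE [P2→Q gives 11>0; P3→Z gives 7>1]
(A,R,Z): not NE [P2→P gives 7>5]
(A,R,W): not NE [P2→Q gives 10>3; P3→Z gives 7>2]
(B,P,X): not NE [P1→A gives 8>5; P3→Z gives 9>0]
(B,P,Y): not NE [P2→R gives 10>0; P3→Z gives 9>6]
(B,P,Z): not NE [P1→A gives 8>4]
(B,P,W): not NE [P1→A gives 6>4; P2→R gives 6>0; P3→Z gives 9>0]
(B,Q,X): not NE [P2→P gives 8>0; P3→Y gives 8>7]
(B,Q,Y): not NE [P2→R gives 10>7]
(B,Q,Z): not NE [P2→P gives 9>2; P3→Y gives 8>2]
(B,Q,W): not NE [P1→A gives 7>5; P2→R gives 6>3; P3→Y gives 8>5]
(B,R,X): not NE [P1→A gives 8>5; P2→P gives 8>0; P3→Y gives 8>3]
(B,R,Y): not NE [P1→A gives 2>1]
(B,R,Z): not NE [P1→A gives 8>5; P2→P gives 9>2; P3→Y gives 8>1]
(B,R,W): not NE [P1→A gives 7>3; P3→Y gives 8>2]

PSNE = {(A,P,Y), (A,Q,Y), (A,Q,W)}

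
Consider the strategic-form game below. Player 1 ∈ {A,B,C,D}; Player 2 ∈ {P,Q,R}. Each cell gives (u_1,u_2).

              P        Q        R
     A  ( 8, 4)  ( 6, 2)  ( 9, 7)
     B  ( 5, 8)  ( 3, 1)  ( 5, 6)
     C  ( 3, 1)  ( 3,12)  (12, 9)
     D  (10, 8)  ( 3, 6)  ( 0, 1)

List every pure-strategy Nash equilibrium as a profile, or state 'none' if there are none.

NE set: (D,P)

(A,P): not NE [P1→D gives 10>8; P2→R gives 7>4]
(A,Q): not NE [P2→R gives 7>2]
(A,R): not NE [P1→C gives 12>9]
(B,P): not NE [P1→D gives 10>5]
(B,Q): not NE [P1→A gives 6>3; P2→P gives 8>1]
(B,R): not NE [P1→C gives 12>5; P2→P gives 8>6]
(C,P): not NE [P1→D gives 10>3; P2→Q gives 12>1]
(C,Q): not NE [P1→A gives 6>3]
(C,R): not NE [P2→Q gives 12>9]
(D,P): NE
(D,Q): not NE [P1→A gives 6>3; P2→P gives 8>6]
(D,R): not NE [P1→C gives 12>0; P2→P gives 8>1]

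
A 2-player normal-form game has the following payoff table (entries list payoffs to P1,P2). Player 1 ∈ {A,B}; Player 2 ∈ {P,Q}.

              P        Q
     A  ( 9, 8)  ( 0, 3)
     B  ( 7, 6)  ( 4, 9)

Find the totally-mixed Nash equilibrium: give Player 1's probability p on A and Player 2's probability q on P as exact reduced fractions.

P1 indiff ⇒ q·9+(1-q)·0 = q·7+(1-q)·4 ⇒ q(2) = (1-q)(4) ⇒ q = 2/3
P2 indiff ⇒ p·8+(1-p)·6 = p·3+(1-p)·9 ⇒ p(5) = (1-p)(3) ⇒ p = 3/8

p=3/8, q=2/3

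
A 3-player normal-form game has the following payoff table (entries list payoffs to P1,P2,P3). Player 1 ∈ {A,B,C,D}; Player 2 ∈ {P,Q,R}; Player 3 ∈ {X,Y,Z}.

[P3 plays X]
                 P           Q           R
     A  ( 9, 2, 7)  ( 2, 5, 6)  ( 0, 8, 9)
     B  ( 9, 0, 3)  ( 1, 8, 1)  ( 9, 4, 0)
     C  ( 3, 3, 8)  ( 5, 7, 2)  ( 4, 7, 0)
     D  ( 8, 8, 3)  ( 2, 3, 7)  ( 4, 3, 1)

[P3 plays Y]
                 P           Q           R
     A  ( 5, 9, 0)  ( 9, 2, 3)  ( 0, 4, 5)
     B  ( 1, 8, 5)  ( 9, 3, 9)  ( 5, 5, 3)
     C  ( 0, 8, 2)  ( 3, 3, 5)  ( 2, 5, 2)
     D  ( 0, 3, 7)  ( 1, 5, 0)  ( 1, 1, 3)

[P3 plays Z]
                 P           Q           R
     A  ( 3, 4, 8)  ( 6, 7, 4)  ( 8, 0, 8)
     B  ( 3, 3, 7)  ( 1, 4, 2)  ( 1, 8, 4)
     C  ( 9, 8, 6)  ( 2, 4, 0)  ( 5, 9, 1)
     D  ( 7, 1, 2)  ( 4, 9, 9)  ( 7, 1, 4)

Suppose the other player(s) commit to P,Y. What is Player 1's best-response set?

u_1(A vs P,Y) = 5
u_1(B vs P,Y) = 1
u_1(C vs P,Y) = 0
u_1(D vs P,Y) = 0
max payoff 5 at {A}

P1 best: {A}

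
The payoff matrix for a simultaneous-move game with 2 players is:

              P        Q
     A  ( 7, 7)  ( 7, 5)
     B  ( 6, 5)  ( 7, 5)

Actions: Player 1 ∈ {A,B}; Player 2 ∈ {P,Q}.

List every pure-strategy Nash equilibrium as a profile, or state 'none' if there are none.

(A,P): NE
(A,Q): not NE [P2→P gives 7>5]
(B,P): not NE [P1→A gives 7>6]
(B,Q): NE

NE set: (A,P), (B,Q)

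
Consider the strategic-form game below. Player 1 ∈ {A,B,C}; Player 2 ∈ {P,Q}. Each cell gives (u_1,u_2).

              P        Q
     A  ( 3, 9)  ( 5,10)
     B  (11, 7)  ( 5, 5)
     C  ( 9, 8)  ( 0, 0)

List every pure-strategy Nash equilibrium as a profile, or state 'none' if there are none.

(A,P): not NE [P1→B gives 11>3; P2→Q gives 10>9]
(A,Q): NE
(B,P): NE
(B,Q): not NE [P2→P gives 7>5]
(C,P): not NE [P1→B gives 11>9]
(C,Q): not NE [P1→B gives 5>0; P2→P gives 8>0]

NE set: (A,Q), (B,P)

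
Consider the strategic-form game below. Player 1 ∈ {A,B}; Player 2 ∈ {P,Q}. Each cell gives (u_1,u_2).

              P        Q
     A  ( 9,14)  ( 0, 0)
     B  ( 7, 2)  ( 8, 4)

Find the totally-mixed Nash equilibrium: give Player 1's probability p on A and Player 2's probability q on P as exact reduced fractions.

p=1/8, q=4/5

P1 indiff ⇒ q·9+(1-q)·0 = q·7+(1-q)·8 ⇒ q(2) = (1-q)(8) ⇒ q = 4/5
P2 indiff ⇒ p·14+(1-p)·2 = p·0+(1-p)·4 ⇒ p(14) = (1-p)(2) ⇒ p = 1/8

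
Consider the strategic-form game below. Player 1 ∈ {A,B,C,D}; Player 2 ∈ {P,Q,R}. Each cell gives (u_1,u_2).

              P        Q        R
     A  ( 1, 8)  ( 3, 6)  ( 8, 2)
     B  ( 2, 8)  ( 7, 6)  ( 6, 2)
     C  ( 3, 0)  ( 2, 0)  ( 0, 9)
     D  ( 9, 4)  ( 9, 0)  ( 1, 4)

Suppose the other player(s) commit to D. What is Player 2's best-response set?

u_2(P vs D) = 4
u_2(Q vs D) = 0
u_2(R vs D) = 4
max payoff 4 at {P,R}

P2 best: {P,R}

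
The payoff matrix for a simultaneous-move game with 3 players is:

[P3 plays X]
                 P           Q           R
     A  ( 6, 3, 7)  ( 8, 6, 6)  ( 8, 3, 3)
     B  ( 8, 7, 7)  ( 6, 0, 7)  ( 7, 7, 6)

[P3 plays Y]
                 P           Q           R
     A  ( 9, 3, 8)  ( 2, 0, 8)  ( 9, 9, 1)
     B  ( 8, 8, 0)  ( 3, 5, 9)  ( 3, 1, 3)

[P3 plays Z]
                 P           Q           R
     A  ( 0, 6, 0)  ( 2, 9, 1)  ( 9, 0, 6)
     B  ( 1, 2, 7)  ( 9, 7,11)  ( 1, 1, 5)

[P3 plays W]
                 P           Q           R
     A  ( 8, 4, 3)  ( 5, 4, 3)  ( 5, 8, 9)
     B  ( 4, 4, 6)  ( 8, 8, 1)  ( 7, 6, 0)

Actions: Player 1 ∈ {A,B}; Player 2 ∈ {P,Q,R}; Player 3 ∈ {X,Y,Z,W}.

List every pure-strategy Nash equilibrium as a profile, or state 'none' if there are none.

NE set: (B,P,X), (B,Q,Z)

(A,P,X): not NE [P1→B gives 8>6; P2→Q gives 6>3; P3→Y gives 8>7]
(A,P,Y): not NE [P2→R gives 9>3]
(A,P,Z): not NE [P1→B gives 1>0; P2→Q gives 9>6; P3→Y gives 8>0]
(A,P,W): not NE [P2→R gives 8>4; P3→Y gives 8>3]
(A,Q,X): not NE [P3→Y gives 8>6]
(A,Q,Y): not NE [P1→B gives 3>2; P2→R gives 9>0]
(A,Q,Z): not NE [P1→B gives 9>2; P3→Y gives 8>1]
(A,Q,W): not NE [P1→B gives 8>5; P2→R gives 8>4; P3→Y gives 8>3]
(A,R,X): not NE [P2→Q gives 6>3; P3→W gives 9>3]
(A,R,Y): not NE [P3→W gives 9>1]
(A,R,Z): not NE [P2→Q gives 9>0; P3→W gives 9>6]
(A,R,W): not NE [P1→B gives 7>5]
(B,P,X): NE
(B,P,Y): not NE [P1→A gives 9>8; P3→Z gives 7>0]
(B,P,Z): not NE [P2→Q gives 7>2]
(B,P,W): not NE [P1→A gives 8>4; P2→Q gives 8>4; P3→Z gives 7>6]
(B,Q,X): not NE [P1→A gives 8>6; P2→R gives 7>0; P3→Z gives 11>7]
(B,Q,Y): not NE [P2→P gives 8>5; P3→Z gives 11>9]
(B,Q,Z): NE
(B,Q,W): not NE [P3→Z gives 11>1]
(B,R,X): not NE [P1→A gives 8>7]
(B,R,Y): not NE [P1→A gives 9>3; P2→P gives 8>1; P3→X gives 6>3]
(B,R,Z): not NE [P1→A gives 9>1; P2→Q gives 7>1; P3→X gives 6>5]
(B,R,W): not NE [P2→Q gives 8>6; P3→X gives 6>0]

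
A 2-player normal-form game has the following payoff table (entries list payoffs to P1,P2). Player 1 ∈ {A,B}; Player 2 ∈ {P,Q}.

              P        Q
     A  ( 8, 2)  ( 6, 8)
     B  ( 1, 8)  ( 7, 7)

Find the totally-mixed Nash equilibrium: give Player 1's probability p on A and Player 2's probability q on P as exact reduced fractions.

P1 indiff ⇒ q·8+(1-q)·6 = q·1+(1-q)·7 ⇒ q(7) = (1-q)(1) ⇒ q = 1/8
P2 indiff ⇒ p·2+(1-p)·8 = p·8+(1-p)·7 ⇒ p(-6) = (1-p)(-1) ⇒ p = 1/7

P1 mixes 1/7 on A; P2 mixes 1/8 on P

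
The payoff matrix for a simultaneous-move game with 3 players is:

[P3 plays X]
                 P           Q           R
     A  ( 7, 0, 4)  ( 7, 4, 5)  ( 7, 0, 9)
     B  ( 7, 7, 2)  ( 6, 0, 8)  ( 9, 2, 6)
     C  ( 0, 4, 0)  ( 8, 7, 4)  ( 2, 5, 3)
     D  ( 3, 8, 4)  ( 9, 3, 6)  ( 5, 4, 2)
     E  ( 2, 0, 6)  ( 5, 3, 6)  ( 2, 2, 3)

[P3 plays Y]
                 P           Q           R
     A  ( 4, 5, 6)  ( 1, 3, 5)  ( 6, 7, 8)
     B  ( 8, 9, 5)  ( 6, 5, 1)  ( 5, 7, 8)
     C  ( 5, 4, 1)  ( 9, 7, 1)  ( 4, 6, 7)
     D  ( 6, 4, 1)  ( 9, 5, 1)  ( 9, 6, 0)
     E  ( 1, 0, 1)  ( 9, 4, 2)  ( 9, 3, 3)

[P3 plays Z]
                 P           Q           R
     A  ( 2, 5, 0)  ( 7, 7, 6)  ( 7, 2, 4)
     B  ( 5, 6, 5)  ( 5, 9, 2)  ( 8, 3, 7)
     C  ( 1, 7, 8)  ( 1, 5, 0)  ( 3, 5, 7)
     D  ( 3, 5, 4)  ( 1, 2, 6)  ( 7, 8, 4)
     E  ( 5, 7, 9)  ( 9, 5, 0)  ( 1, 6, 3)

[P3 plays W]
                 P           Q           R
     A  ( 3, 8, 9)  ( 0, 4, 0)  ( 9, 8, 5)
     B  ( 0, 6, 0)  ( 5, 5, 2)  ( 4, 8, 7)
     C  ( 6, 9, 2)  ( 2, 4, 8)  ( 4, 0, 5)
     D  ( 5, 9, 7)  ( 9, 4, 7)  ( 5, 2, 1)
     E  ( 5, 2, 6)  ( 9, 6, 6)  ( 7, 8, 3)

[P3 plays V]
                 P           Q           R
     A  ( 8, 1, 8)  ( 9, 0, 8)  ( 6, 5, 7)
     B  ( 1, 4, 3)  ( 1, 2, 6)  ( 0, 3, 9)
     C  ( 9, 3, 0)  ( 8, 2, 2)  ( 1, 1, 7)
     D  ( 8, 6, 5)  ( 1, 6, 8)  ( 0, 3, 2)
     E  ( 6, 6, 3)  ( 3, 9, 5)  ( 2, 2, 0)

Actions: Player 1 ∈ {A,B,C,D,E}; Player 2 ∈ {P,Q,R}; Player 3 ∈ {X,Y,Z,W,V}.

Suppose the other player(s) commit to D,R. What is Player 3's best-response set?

u_3(X vs D,R) = 2
u_3(Y vs D,R) = 0
u_3(Z vs D,R) = 4
u_3(W vs D,R) = 1
u_3(V vs D,R) = 2
max payoff 4 at {Z}

P3 best: {Z}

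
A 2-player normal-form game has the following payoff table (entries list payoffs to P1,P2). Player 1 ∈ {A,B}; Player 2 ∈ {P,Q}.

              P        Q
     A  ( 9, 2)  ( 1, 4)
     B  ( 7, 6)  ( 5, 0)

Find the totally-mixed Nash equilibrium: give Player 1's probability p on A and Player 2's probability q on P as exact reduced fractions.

P1 indiff ⇒ q·9+(1-q)·1 = q·7+(1-q)·5 ⇒ q(2) = (1-q)(4) ⇒ q = 2/3
P2 indiff ⇒ p·2+(1-p)·6 = p·4+(1-p)·0 ⇒ p(-2) = (1-p)(-6) ⇒ p = 3/4

(p,q) = (3/4, 2/3)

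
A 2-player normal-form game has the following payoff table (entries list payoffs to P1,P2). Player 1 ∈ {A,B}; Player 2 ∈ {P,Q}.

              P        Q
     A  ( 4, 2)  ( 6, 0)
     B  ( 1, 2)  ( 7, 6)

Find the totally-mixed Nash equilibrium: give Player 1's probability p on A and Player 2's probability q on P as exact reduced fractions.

p=2/3, q=1/4

P1 indiff ⇒ q·4+(1-q)·6 = q·1+(1-q)·7 ⇒ q(3) = (1-q)(1) ⇒ q = 1/4
P2 indiff ⇒ p·2+(1-p)·2 = p·0+(1-p)·6 ⇒ p(2) = (1-p)(4) ⇒ p = 2/3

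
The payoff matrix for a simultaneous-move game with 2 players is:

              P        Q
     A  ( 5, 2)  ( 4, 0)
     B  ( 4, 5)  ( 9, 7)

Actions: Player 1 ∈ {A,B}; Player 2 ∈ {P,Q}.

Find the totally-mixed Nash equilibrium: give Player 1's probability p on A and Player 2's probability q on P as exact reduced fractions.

P1 indiff ⇒ q·5+(1-q)·4 = q·4+(1-q)·9 ⇒ q(1) = (1-q)(5) ⇒ q = 5/6
P2 indiff ⇒ p·2+(1-p)·5 = p·0+(1-p)·7 ⇒ p(2) = (1-p)(2) ⇒ p = 1/2

P1 mixes 1/2 on A; P2 mixes 5/6 on P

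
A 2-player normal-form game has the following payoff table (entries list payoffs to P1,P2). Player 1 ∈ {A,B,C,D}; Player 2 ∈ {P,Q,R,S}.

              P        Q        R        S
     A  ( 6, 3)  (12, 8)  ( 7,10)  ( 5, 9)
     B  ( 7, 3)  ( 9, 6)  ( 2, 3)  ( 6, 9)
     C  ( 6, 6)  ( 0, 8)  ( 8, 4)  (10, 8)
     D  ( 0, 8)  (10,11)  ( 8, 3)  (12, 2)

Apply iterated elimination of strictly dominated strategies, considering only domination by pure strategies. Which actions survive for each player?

Survivors P1:{A,C,D} P2:{Q,R,S}

P2 drop P (Q beats it: A:8>3 B:6>3 C:8>6 D:11>8)
P1 drop B (D beats it: Q:10>9 R:8>2 S:12>6)
P1→{A,C,D} P2→{Q,R,S}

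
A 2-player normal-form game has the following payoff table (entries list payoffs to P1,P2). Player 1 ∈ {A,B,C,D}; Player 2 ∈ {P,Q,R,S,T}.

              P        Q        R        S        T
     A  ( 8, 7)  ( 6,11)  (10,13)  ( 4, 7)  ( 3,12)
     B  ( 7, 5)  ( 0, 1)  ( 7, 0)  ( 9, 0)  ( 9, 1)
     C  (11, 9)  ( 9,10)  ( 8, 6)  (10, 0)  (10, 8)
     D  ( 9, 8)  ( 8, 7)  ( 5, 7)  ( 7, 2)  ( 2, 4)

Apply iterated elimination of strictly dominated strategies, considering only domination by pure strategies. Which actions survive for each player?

P1 drop B (C beats it: P:11>7 Q:9>0 R:8>7 S:10>9 T:10>9)
P1 drop D (C beats it: P:11>9 Q:9>8 R:8>5 S:10>7 T:10>2)
P2 drop P (Q beats it: A:11>7 C:10>9)
P2 drop S (Q beats it: A:11>7 C:10>0)
P1→{A,C} P2→{Q,R,T}

Survivors P1:{A,C} P2:{Q,R,T}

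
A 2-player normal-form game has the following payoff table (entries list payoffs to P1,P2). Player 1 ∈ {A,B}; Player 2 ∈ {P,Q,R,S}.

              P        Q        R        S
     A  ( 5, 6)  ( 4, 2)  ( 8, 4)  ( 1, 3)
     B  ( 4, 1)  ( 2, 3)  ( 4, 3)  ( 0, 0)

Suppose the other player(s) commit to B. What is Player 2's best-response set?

BR_2 = {Q,R}

u_2(P vs B) = 1
u_2(Q vs B) = 3
u_2(R vs B) = 3
u_2(S vs B) = 0
max payoff 3 at {Q,R}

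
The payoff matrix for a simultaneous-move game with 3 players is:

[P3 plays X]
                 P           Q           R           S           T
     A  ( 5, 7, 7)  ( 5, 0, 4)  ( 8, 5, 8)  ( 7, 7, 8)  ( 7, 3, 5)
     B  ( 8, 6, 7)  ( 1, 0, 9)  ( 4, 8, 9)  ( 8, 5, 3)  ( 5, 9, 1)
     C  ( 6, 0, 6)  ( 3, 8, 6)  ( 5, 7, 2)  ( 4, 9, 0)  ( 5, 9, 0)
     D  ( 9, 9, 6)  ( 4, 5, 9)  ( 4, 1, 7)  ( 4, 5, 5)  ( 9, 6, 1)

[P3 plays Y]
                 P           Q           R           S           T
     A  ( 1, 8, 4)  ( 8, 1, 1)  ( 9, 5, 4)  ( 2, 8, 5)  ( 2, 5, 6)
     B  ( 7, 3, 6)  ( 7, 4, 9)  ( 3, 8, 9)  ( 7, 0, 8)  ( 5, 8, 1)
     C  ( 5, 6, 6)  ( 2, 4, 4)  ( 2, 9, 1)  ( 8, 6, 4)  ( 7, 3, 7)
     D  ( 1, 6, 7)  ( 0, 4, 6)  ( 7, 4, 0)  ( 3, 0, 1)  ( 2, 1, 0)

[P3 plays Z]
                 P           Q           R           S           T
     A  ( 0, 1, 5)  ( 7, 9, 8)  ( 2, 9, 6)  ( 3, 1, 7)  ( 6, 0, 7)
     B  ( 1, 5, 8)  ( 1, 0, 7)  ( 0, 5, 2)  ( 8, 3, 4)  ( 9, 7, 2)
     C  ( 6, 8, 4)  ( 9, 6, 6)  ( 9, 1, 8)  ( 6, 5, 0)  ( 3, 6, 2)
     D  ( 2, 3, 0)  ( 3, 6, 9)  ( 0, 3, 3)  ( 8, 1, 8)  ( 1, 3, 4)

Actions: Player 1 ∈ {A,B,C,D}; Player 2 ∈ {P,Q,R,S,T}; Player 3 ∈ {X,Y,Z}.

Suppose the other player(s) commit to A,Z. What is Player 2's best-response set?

BR_2 = {Q,R}

u_2(P vs A,Z) = 1
u_2(Q vs A,Z) = 9
u_2(R vs A,Z) = 9
u_2(S vs A,Z) = 1
u_2(T vs A,Z) = 0
max payoff 9 at {Q,R}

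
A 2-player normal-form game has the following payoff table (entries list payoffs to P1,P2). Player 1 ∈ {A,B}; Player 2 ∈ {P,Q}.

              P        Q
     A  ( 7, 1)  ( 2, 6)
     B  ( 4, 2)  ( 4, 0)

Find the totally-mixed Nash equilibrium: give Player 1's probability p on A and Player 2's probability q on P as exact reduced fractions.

p=2/7, q=2/5

P1 indiff ⇒ q·7+(1-q)·2 = q·4+(1-q)·4 ⇒ q(3) = (1-q)(2) ⇒ q = 2/5
P2 indiff ⇒ p·1+(1-p)·2 = p·6+(1-p)·0 ⇒ p(-5) = (1-p)(-2) ⇒ p = 2/7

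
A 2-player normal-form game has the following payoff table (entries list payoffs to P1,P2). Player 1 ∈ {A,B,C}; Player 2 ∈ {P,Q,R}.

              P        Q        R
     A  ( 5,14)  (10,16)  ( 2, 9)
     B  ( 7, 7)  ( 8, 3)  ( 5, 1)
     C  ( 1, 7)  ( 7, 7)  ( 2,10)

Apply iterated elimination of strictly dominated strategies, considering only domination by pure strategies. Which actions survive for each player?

Remaining: P1:{A,B} P2:{P,Q}

P1 drop C (B beats it: P:7>1 Q:8>7 R:5>2)
P2 drop R (P beats it: A:14>9 B:7>1)
P1→{A,B} P2→{P,Q}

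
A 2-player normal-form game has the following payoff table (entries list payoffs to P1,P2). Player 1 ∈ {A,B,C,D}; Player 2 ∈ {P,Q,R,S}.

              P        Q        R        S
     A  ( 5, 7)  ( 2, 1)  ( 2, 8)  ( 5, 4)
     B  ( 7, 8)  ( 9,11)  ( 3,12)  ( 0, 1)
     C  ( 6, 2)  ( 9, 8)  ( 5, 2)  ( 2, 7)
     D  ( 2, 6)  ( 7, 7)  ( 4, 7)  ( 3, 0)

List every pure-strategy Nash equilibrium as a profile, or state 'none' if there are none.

(A,P): not NE [P1→B gives 7>5; P2→R gives 8>7]
(A,Q): not NE [P1→C gives 9>2; P2→R gives 8>1]
(A,R): not NE [P1→C gives 5>2]
(A,S): not NE [P2→R gives 8>4]
(B,P): not NE [P2→R gives 12>8]
(B,Q): not NE [P2→R gives 12>11]
(B,R): not NE [P1→C gives 5>3]
(B,S): not NE [P1→A gives 5>0; P2→R gives 12>1]
(C,P): not NE [P1→B gives 7>6; P2→Q gives 8>2]
(C,Q): NE
(C,R): not NE [P2→Q gives 8>2]
(C,S): not NE [P1→A gives 5>2; P2→Q gives 8>7]
(D,P): not NE [P1→B gives 7>2; P2→R gives 7>6]
(D,Q): not NE [P1→C gives 9>7]
(D,R): not NE [P1→C gives 5>4]
(D,S): not NE [P1→A gives 5>3; P2→R gives 7>0]

Nash profiles: (C,Q)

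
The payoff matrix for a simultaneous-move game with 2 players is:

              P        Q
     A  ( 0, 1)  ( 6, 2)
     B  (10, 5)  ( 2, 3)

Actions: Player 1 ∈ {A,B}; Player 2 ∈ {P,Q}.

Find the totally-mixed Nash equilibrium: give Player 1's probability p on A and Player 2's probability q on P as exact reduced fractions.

P1 indiff ⇒ q·0+(1-q)·6 = q·10+(1-q)·2 ⇒ q(-10) = (1-q)(-4) ⇒ q = 2/7
P2 indiff ⇒ p·1+(1-p)·5 = p·2+(1-p)·3 ⇒ p(-1) = (1-p)(-2) ⇒ p = 2/3

(p,q) = (2/3, 2/7)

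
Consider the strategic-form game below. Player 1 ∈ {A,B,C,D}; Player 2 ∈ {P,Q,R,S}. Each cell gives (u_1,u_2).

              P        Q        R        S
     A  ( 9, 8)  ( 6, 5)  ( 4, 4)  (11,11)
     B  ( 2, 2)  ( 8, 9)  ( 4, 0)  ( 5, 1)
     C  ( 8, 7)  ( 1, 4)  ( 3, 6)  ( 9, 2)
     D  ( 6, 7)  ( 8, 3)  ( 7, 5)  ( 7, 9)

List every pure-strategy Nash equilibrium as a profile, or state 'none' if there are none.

(A,P): not NE [P2→S gives 11>8]
(A,Q): not NE [P1→D gives 8>6; P2→S gives 11>5]
(A,R): not NE [P1→D gives 7>4; P2→S gives 11>4]
(A,S): NE
(B,P): not NE [P1→A gives 9>2; P2→Q gives 9>2]
(B,Q): NE
(B,R): not NE [P1→D gives 7>4; P2→Q gives 9>0]
(B,S): not NE [P1→A gives 11>5; P2→Q gives 9>1]
(C,P): not NE [P1→A gives 9>8]
(C,Q): not NE [P1→D gives 8>1; P2→P gives 7>4]
(C,R): not NE [P1→D gives 7>3; P2→P gives 7>6]
(C,S): not NE [P1→A gives 11>9; P2→P gives 7>2]
(D,P): not NE [P1→A gives 9>6; P2→S gives 9>7]
(D,Q): not NE [P2→S gives 9>3]
(D,R): not NE [P2→S gives 9>5]
(D,S): not NE [P1→A gives 11>7]

Nash profiles: (A,S), (B,Q)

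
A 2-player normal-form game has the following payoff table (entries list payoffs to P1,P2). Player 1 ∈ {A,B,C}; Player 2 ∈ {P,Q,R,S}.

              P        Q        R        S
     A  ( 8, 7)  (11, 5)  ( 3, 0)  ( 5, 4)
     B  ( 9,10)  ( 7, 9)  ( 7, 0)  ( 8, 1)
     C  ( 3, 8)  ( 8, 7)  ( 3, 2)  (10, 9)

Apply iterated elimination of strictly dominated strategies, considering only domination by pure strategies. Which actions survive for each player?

P2 drop Q (P beats it: A:7>5 B:10>9 C:8>7)
P1 drop A (B beats it: P:9>8 R:7>3 S:8>5)
P2 drop R (P beats it: B:10>0 C:8>2)
P1→{B,C} P2→{P,S}

Remaining: P1:{B,C} P2:{P,S}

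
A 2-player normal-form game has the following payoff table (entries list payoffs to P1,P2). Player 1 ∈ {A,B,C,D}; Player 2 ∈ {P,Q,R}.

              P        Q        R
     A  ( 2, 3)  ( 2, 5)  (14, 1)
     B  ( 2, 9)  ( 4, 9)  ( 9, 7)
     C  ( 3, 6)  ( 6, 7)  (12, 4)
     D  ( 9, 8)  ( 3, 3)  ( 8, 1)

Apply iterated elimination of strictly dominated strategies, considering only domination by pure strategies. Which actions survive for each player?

Survivors P1:{C,D} P2:{P,Q}

P1 drop B (C beats it: P:3>2 Q:6>4 R:12>9)
P2 drop R (P beats it: A:3>1 C:6>4 D:8>1)
P1 drop A (C beats it: P:3>2 Q:6>2)
P1→{C,D} P2→{P,Q}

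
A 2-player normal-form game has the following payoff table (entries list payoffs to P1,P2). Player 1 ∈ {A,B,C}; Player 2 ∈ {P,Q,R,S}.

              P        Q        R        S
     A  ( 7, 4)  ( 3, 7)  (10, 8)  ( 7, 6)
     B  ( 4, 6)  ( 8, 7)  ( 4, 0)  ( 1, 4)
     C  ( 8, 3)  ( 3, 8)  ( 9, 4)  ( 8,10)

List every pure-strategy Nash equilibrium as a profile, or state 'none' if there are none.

(A,P): not NE [P1→C gives 8>7; P2→R gives 8>4]
(A,Q): not NE [P1→B gives 8>3; P2→R gives 8>7]
(A,R): NE
(A,S): not NE [P1→C gives 8>7; P2→R gives 8>6]
(B,P): not NE [P1→C gives 8>4; P2→Q gives 7>6]
(B,Q): NE
(B,R): not NE [P1→A gives 10>4; P2→Q gives 7>0]
(B,S): not NE [P1→C gives 8>1; P2→Q gives 7>4]
(C,P): not NE [P2→S gives 10>3]
(C,Q): not NE [P1→B gives 8>3; P2→S gives 10>8]
(C,R): not NE [P1→A gives 10>9; P2→S gives 10>4]
(C,S): NE

Nash profiles: (A,R), (B,Q), (C,S)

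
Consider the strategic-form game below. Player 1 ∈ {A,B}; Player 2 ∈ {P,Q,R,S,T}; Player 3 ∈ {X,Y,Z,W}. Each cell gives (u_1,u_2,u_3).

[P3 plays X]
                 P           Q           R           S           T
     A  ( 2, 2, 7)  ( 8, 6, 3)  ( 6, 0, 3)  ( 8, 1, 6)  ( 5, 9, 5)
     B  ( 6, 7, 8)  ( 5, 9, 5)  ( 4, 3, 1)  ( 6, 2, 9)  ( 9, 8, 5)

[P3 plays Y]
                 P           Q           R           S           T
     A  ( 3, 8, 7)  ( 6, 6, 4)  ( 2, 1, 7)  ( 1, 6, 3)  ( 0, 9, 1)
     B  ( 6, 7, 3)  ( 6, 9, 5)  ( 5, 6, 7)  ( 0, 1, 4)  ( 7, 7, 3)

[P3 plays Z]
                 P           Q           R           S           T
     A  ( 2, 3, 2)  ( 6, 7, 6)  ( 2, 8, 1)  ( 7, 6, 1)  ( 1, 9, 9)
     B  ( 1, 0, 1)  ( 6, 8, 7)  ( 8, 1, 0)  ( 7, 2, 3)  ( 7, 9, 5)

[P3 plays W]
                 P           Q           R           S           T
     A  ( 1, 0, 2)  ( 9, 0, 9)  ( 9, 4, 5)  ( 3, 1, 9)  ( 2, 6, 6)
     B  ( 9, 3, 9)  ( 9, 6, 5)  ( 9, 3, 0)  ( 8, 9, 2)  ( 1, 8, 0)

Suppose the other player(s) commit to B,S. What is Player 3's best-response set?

u_3(X vs B,S) = 9
u_3(Y vs B,S) = 4
u_3(Z vs B,S) = 3
u_3(W vs B,S) = 2
max payoff 9 at {X}

P3 best: {X}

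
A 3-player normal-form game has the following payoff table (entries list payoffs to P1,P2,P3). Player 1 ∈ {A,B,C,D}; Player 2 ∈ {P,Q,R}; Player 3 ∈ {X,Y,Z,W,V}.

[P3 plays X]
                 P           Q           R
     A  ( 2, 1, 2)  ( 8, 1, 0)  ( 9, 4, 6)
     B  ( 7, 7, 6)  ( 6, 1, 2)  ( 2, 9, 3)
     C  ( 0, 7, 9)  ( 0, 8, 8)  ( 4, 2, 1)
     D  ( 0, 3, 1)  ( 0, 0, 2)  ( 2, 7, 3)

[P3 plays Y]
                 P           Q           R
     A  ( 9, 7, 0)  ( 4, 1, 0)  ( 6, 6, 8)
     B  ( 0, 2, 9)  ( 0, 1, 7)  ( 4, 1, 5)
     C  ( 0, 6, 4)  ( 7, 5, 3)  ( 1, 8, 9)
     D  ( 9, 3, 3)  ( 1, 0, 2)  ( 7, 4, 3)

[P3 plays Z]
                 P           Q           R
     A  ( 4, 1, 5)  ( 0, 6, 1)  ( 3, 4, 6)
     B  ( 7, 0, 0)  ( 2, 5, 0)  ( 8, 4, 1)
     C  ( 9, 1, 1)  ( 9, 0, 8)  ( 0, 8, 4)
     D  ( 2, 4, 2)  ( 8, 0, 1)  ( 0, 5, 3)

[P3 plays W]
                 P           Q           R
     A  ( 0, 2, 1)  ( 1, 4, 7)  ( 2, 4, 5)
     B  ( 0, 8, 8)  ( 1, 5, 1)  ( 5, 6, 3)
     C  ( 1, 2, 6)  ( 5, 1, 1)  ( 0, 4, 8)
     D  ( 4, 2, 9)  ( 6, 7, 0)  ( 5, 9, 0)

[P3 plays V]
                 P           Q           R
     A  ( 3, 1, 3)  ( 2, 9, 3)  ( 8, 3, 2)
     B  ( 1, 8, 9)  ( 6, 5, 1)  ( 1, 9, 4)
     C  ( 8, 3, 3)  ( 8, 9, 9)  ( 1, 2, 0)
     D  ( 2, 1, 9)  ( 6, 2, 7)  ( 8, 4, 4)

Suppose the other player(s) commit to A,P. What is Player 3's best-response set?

BR_3 = {Z}

u_3(X vs A,P) = 2
u_3(Y vs A,P) = 0
u_3(Z vs A,P) = 5
u_3(W vs A,P) = 1
u_3(V vs A,P) = 3
max payoff 5 at {Z}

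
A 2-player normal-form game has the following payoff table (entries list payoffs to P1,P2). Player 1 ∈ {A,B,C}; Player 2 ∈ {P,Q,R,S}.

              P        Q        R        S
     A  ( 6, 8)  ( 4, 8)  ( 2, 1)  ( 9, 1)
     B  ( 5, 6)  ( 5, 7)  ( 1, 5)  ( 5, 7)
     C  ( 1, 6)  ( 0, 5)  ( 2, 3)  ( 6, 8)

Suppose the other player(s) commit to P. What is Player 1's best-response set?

P1 best: {A}

u_1(A vs P) = 6
u_1(B vs P) = 5
u_1(C vs P) = 1
max payoff 6 at {A}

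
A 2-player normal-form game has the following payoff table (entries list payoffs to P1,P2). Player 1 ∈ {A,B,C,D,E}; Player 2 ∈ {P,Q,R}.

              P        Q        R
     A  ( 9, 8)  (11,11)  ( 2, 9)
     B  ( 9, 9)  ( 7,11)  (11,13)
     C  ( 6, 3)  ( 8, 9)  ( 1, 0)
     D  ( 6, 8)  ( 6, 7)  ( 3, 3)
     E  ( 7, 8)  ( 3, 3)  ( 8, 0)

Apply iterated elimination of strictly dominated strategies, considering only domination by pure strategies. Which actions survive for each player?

Survivors P1:{A,B} P2:{Q,R}

P1 drop C (A beats it: P:9>6 Q:11>8 R:2>1)
P1 drop D (B beats it: P:9>6 Q:7>6 R:11>3)
P1 drop E (B beats it: P:9>7 Q:7>3 R:11>8)
P2 drop P (Q beats it: A:11>8 B:11>9)
P1→{A,B} P2→{Q,R}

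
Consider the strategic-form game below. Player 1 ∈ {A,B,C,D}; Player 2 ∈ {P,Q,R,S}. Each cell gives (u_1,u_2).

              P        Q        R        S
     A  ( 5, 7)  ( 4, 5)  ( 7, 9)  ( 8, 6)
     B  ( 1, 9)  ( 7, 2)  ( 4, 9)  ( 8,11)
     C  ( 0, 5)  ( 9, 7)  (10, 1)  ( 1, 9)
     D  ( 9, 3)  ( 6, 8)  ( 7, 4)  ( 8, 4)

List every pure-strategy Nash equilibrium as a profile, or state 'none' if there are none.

Nash profiles: (B,S)

(A,P): not NE [P1→D gives 9>5; P2→R gives 9>7]
(A,Q): not NE [P1→C gives 9>4; P2→R gives 9>5]
(A,R): not NE [P1→C gives 10>7]
(A,S): not NE [P2→R gives 9>6]
(B,P): not NE [P1→D gives 9>1; P2→S gives 11>9]
(B,Q): not NE [P1→C gives 9>7; P2→S gives 11>2]
(B,R): not NE [P1→C gives 10>4; P2→S gives 11>9]
(B,S): NE
(C,P): not NE [P1→D gives 9>0; P2→S gives 9>5]
(C,Q): not NE [P2→S gives 9>7]
(C,R): not NE [P2→S gives 9>1]
(C,S): not NE [P1→D gives 8>1]
(D,P): not NE [P2→Q gives 8>3]
(D,Q): not NE [P1→C gives 9>6]
(D,R): not NE [P1→C gives 10>7; P2→Q gives 8>4]
(D,S): not NE [P2→Q gives 8>4]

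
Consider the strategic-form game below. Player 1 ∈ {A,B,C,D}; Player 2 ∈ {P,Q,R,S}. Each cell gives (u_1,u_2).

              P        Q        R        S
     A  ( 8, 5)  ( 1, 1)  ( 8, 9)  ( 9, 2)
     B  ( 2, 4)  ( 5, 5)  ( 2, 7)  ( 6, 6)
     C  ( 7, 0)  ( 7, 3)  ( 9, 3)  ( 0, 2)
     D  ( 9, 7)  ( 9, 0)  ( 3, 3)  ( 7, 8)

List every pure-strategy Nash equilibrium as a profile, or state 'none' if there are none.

(A,P): not NE [P1→D gives 9>8; P2→R gives 9>5]
(A,Q): not NE [P1→D gives 9>1; P2→R gives 9>1]
(A,R): not NE [P1→C gives 9>8]
(A,S): not NE [P2→R gives 9>2]
(B,P): not NE [P1→D gives 9>2; P2→R gives 7>4]
(B,Q): not NE [P1→D gives 9>5; P2→R gives 7>5]
(B,R): not NE [P1→C gives 9>2]
(B,S): not NE [P1→A gives 9>6; P2→R gives 7>6]
(C,P): not NE [P1→D gives 9>7; P2→R gives 3>0]
(C,Q): not NE [P1→D gives 9>7]
(C,R): NE
(C,S): not NE [P1→A gives 9>0; P2→R gives 3>2]
(D,P): not NE [P2→S gives 8>7]
(D,Q): not NE [P2→S gives 8>0]
(D,R): not NE [P1→C gives 9>3; P2→S gives 8>3]
(D,S): not NE [P1→A gives 9>7]

NE set: (C,R)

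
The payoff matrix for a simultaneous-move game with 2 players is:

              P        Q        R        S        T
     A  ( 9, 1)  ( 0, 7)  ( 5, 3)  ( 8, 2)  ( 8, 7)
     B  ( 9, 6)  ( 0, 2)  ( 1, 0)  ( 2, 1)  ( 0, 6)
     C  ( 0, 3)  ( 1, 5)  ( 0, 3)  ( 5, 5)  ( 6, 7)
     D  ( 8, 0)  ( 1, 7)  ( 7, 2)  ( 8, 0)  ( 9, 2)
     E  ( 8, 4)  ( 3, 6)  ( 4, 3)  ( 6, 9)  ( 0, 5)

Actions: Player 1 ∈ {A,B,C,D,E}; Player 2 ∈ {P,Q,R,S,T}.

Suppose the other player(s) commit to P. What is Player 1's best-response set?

P1 best: {A,B}

u_1(A vs P) = 9
u_1(B vs P) = 9
u_1(C vs P) = 0
u_1(D vs P) = 8
u_1(E vs P) = 8
max payoff 9 at {A,B}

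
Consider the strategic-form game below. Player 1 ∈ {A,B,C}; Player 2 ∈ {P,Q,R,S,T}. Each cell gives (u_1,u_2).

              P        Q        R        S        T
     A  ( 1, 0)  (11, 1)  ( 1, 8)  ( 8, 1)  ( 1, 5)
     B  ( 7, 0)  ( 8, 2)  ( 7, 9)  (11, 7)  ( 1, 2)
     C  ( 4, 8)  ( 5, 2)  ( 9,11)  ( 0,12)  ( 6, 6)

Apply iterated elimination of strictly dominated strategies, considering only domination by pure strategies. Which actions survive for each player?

Remaining: P1:{B,C} P2:{R,S}

P2 drop P (R beats it: A:8>0 B:9>0 C:11>8)
P2 drop Q (R beats it: A:8>1 B:9>2 C:11>2)
P2 drop T (R beats it: A:8>5 B:9>2 C:11>6)
P1 drop A (B beats it: R:7>1 S:11>8)
P1→{B,C} P2→{R,S}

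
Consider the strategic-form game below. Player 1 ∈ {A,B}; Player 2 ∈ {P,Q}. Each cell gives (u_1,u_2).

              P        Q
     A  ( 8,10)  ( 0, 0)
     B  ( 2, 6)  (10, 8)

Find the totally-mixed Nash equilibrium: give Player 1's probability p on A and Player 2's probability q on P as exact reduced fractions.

P1 indiff ⇒ q·8+(1-q)·0 = q·2+(1-q)·10 ⇒ q(6) = (1-q)(10) ⇒ q = 5/8
P2 indiff ⇒ p·10+(1-p)·6 = p·0+(1-p)·8 ⇒ p(10) = (1-p)(2) ⇒ p = 1/6

P1 mixes 1/6 on A; P2 mixes 5/8 on P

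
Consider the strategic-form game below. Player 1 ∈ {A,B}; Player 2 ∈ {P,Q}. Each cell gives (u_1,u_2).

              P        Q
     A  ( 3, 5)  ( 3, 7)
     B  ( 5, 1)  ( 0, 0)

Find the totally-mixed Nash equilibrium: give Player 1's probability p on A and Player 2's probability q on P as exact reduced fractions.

p=1/3, q=3/5

P1 indiff ⇒ q·3+(1-q)·3 = q·5+(1-q)·0 ⇒ q(-2) = (1-q)(-3) ⇒ q = 3/5
P2 indiff ⇒ p·5+(1-p)·1 = p·7+(1-p)·0 ⇒ p(-2) = (1-p)(-1) ⇒ p = 1/3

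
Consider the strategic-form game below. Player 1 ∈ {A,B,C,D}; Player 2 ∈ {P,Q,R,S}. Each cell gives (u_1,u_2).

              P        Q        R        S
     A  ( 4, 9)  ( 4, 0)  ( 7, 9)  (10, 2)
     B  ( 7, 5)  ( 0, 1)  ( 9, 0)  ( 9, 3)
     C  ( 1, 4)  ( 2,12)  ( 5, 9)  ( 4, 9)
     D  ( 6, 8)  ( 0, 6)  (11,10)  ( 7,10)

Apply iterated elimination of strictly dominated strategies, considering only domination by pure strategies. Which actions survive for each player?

Remaining: P1:{A,B,D} P2:{P,R,S}

P1 drop C (A beats it: P:4>1 Q:4>2 R:7>5 S:10>4)
P2 drop Q (P beats it: A:9>0 B:5>1 D:8>6)
P1→{A,B,D} P2→{P,R,S}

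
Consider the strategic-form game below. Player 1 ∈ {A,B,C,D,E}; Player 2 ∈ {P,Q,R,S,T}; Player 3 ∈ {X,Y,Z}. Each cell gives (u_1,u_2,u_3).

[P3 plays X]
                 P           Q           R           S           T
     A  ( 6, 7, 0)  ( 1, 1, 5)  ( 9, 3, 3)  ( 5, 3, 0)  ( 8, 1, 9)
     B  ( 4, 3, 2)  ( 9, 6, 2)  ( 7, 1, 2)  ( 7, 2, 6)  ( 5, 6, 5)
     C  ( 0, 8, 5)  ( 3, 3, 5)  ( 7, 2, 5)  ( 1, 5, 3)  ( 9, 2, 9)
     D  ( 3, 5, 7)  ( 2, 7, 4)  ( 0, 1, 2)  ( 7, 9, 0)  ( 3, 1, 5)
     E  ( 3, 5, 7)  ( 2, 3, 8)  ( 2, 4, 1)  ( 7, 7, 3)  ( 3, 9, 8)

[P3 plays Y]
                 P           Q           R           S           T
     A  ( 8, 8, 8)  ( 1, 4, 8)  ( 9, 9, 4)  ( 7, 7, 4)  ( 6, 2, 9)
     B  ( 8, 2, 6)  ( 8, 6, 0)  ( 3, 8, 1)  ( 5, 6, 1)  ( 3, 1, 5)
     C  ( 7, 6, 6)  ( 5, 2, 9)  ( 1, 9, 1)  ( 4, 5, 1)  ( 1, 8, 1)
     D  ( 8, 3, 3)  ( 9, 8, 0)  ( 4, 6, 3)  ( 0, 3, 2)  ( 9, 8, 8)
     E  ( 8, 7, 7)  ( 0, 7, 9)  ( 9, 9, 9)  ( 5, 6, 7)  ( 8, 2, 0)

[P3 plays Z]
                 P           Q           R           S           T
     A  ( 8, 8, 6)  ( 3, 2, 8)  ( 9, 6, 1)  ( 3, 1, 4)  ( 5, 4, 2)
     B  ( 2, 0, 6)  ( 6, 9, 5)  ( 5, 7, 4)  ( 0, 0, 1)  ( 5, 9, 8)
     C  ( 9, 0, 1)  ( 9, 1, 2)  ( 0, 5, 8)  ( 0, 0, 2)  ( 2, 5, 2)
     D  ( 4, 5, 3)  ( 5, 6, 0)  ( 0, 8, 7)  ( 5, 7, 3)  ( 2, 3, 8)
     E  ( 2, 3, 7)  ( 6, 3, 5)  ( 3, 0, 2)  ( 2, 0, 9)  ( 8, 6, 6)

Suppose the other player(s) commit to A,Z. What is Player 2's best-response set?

P2 best: {P}

u_2(P vs A,Z) = 8
u_2(Q vs A,Z) = 2
u_2(R vs A,Z) = 6
u_2(S vs A,Z) = 1
u_2(T vs A,Z) = 4
max payoff 8 at {P}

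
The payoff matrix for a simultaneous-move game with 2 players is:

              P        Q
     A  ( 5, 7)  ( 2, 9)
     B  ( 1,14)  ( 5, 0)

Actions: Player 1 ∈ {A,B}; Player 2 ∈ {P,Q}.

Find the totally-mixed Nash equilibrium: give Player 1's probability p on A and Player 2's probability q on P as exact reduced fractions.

P1 indiff ⇒ q·5+(1-q)·2 = q·1+(1-q)·5 ⇒ q(4) = (1-q)(3) ⇒ q = 3/7
P2 indiff ⇒ p·7+(1-p)·14 = p·9+(1-p)·0 ⇒ p(-2) = (1-p)(-14) ⇒ p = 7/8

P1 mixes 7/8 on A; P2 mixes 3/7 on P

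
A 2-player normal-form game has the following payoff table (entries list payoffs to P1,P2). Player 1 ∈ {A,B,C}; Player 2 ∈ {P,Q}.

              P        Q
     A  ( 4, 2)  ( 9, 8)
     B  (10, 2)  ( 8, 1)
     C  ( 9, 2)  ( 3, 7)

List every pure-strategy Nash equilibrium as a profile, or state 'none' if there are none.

NE set: (A,Q), (B,P)

(A,P): not NE [P1→B gives 10>4; P2→Q gives 8>2]
(A,Q): NE
(B,P): NE
(B,Q): not NE [P1→A gives 9>8; P2→P gives 2>1]
(C,P): not NE [P1→B gives 10>9; P2→Q gives 7>2]
(C,Q): not NE [P1→A gives 9>3]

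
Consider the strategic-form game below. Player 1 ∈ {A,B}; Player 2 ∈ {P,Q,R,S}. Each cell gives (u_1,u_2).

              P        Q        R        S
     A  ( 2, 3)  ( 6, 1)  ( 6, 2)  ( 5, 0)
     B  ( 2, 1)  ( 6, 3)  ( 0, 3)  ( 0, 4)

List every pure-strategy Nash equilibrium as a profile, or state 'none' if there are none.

(A,P): NE
(A,Q): not NE [P2→P gives 3>1]
(A,R): not NE [P2→P gives 3>2]
(A,S): not NE [P2→P gives 3>0]
(B,P): not NE [P2→S gives 4>1]
(B,Q): not NE [P2→S gives 4>3]
(B,R): not NE [P1→A gives 6>0; P2→S gives 4>3]
(B,S): not NE [P1→A gives 5>0]

Nash profiles: (A,P)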